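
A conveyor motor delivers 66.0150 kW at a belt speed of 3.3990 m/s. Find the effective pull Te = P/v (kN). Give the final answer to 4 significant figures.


Te = P / v = 66.0150 / 3.3990
Te = 19.42 kN


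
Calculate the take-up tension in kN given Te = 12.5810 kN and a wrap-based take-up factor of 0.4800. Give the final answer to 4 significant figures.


T_tu = 12.5810 * 0.4800
T_tu = 6.039 kN


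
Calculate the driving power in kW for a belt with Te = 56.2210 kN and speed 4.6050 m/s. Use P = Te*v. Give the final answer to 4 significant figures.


P = Te * v = 56.2210 * 4.6050
P = 258.9 kW


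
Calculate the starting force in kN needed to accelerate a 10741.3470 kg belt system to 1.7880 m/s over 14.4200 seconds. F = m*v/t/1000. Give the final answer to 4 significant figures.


F = 10741.3470 * 1.7880 / 14.4200 / 1000
F = 1.332 kN


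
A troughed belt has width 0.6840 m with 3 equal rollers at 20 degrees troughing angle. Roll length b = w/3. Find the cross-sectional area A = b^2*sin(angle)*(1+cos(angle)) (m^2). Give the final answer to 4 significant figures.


b = 0.6840/3 = 0.228 m
A = 0.228^2 * sin(20 deg) * (1 + cos(20 deg))
A = 0.03449 m^2


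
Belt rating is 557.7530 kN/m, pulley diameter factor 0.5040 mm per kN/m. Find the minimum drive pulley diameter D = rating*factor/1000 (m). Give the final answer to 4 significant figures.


D = 557.7530 * 0.5040 / 1000
D = 0.2811 m


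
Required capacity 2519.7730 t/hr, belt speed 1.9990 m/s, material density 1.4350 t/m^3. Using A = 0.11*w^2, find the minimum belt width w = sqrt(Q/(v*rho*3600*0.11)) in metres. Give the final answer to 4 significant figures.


A_req = 2519.7730 / (1.9990 * 1.4350 * 3600) = 0.244002 m^2
w = sqrt(0.244002 / 0.11)
w = 1.489 m


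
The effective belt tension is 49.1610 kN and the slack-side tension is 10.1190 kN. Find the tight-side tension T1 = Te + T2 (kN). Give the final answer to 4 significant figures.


T1 = Te + T2 = 49.1610 + 10.1190
T1 = 59.28 kN


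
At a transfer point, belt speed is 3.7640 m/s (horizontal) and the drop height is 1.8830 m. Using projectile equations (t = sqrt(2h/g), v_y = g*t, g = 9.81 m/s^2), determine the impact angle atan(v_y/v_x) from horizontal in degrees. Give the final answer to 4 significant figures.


t = sqrt(2*1.8830/9.81) = 0.619592 s
v_y = 9.81 * 0.619592 = 6.0782 m/s
angle = atan(6.0782 / 3.7640) = 58.23 deg


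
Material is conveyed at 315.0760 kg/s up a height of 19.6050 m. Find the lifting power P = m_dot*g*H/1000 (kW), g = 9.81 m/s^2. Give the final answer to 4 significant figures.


P = 315.0760 * 9.81 * 19.6050 / 1000
P = 60.60 kW


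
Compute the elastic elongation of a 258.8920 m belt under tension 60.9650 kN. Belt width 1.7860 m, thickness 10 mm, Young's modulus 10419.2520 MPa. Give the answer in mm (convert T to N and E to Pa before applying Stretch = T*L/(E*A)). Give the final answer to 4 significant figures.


A = 1.7860 * 0.01 = 0.01786 m^2
Stretch = 60.9650*1000 * 258.8920 / (10419.2520e6 * 0.01786) * 1000
Stretch = 84.82 mm


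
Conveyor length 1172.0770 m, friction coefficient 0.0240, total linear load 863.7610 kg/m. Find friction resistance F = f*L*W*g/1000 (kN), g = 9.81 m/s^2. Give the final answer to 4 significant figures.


F = 0.0240 * 1172.0770 * 863.7610 * 9.81 / 1000
F = 238.4 kN


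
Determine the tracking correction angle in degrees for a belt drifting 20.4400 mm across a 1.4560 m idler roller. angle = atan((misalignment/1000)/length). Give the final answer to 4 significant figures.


misalign_m = 20.4400 / 1000 = 0.020440 m
angle = atan(0.020440 / 1.4560)
angle = 0.8043 deg


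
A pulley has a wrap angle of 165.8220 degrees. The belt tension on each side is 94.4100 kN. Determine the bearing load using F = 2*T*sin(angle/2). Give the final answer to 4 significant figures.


F = 2 * 94.4100 * sin(165.8220/2 deg)
F = 187.4 kN


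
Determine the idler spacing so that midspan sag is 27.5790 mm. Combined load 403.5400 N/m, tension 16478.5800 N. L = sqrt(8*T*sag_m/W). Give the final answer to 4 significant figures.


sag = 27.5790/1000 = 0.027579 m
L = sqrt(8 * 16478.5800 * 0.027579 / 403.5400)
L = 3.002 m


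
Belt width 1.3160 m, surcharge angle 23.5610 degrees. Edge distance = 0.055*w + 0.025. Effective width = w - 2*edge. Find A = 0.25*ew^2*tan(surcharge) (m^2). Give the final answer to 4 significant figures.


edge = 0.055*1.3160 + 0.025 = 0.09738 m
ew = 1.3160 - 2*0.09738 = 1.12124 m
A = 0.25 * 1.12124^2 * tan(23.5610 deg)
A = 0.1371 m^2


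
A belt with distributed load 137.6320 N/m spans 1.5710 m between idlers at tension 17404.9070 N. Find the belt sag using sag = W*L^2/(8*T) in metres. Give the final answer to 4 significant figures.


sag = 137.6320 * 1.5710^2 / (8 * 17404.9070)
sag = 0.002440 m


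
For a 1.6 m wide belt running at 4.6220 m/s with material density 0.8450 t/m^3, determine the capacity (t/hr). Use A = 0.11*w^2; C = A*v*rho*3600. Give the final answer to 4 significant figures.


A = 0.11 * 1.6^2 = 0.2816 m^2
C = 0.2816 * 4.6220 * 0.8450 * 3600
C = 3959 t/hr


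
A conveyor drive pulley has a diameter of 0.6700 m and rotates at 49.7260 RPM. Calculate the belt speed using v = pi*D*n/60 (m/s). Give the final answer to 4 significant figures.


v = pi * 0.6700 * 49.7260 / 60
v = 1.744 m/s


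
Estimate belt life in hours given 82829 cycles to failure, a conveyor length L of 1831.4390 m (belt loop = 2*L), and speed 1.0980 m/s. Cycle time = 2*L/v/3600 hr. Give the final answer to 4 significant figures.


cycle_time = 2 * 1831.4390 / 1.0980 / 3600 = 0.926654 hr
life = 82829 * 0.926654 = 76750 hours


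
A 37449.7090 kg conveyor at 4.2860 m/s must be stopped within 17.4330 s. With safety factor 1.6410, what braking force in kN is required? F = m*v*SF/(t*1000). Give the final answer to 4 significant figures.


F = 37449.7090 * 4.2860 / 17.4330 * 1.6410 / 1000
F = 15.11 kN


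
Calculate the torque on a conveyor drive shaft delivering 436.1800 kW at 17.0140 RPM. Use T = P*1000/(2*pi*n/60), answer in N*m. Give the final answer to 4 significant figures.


omega = 2*pi*17.0140/60 = 1.7817 rad/s
T = 436.1800*1000 / 1.7817
T = 244800 N*m


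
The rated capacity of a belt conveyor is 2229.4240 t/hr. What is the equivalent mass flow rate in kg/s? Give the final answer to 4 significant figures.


m_dot = 2229.4240 * 1000 / 3600
m_dot = 619.3 kg/s


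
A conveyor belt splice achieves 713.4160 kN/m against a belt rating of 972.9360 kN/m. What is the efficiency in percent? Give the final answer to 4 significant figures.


Eff = 713.4160 / 972.9360 * 100
Eff = 73.33 %


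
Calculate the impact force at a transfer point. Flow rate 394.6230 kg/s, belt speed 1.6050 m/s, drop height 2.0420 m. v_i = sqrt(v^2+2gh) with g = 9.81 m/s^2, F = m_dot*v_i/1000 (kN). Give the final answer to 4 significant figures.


v_i = sqrt(1.6050^2 + 2*9.81*2.0420) = 6.52994 m/s
F = 394.6230 * 6.52994 / 1000
F = 2.577 kN


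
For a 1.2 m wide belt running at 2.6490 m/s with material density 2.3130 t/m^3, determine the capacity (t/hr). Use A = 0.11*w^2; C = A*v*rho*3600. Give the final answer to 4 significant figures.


A = 0.11 * 1.2^2 = 0.1584 m^2
C = 0.1584 * 2.6490 * 2.3130 * 3600
C = 3494 t/hr


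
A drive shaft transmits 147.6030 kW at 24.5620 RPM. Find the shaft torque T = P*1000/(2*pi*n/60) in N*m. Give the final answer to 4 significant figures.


omega = 2*pi*24.5620/60 = 2.57213 rad/s
T = 147.6030*1000 / 2.57213
T = 57390 N*m


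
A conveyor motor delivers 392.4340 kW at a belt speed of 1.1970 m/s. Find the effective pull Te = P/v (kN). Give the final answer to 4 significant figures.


Te = P / v = 392.4340 / 1.1970
Te = 327.8 kN


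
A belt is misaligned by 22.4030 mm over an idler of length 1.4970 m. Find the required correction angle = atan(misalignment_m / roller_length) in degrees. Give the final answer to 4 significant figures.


misalign_m = 22.4030 / 1000 = 0.022403 m
angle = atan(0.022403 / 1.4970)
angle = 0.8574 deg


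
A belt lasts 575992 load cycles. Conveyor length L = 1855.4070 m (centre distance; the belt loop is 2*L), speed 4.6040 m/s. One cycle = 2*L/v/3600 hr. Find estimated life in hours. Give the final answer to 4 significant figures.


cycle_time = 2 * 1855.4070 / 4.6040 / 3600 = 0.223888 hr
life = 575992 * 0.223888 = 129000 hours


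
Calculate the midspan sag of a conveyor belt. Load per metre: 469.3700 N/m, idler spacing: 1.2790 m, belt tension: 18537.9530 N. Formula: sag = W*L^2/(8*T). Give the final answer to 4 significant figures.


sag = 469.3700 * 1.2790^2 / (8 * 18537.9530)
sag = 0.005177 m


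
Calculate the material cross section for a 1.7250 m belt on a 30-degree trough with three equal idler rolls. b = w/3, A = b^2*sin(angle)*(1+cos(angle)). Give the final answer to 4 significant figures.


b = 1.7250/3 = 0.575 m
A = 0.575^2 * sin(30 deg) * (1 + cos(30 deg))
A = 0.3085 m^2


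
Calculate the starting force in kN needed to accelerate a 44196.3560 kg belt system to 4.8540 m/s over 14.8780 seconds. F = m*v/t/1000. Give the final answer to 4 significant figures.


F = 44196.3560 * 4.8540 / 14.8780 / 1000
F = 14.42 kN


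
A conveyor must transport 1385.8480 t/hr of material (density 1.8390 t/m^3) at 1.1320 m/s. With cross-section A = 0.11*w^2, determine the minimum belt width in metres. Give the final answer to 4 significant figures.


A_req = 1385.8480 / (1.1320 * 1.8390 * 3600) = 0.18492 m^2
w = sqrt(0.18492 / 0.11)
w = 1.297 m


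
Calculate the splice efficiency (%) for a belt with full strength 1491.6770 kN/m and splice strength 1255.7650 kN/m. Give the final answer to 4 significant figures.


Eff = 1255.7650 / 1491.6770 * 100
Eff = 84.18 %


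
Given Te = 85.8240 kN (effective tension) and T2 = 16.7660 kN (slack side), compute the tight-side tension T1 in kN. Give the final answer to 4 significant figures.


T1 = Te + T2 = 85.8240 + 16.7660
T1 = 102.6 kN


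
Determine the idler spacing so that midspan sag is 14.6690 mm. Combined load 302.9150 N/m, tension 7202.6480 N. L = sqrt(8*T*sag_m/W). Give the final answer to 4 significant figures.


sag = 14.6690/1000 = 0.014669 m
L = sqrt(8 * 7202.6480 * 0.014669 / 302.9150)
L = 1.670 m


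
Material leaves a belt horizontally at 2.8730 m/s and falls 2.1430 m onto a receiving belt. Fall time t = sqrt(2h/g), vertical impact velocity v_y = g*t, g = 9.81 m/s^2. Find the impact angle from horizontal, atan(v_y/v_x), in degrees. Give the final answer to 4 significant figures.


t = sqrt(2*2.1430/9.81) = 0.660985 s
v_y = 9.81 * 0.660985 = 6.48426 m/s
angle = atan(6.48426 / 2.8730) = 66.10 deg


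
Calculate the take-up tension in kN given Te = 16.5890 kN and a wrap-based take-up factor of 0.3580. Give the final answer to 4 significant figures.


T_tu = 16.5890 * 0.3580
T_tu = 5.939 kN


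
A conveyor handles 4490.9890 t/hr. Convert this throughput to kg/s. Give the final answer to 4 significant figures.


m_dot = 4490.9890 * 1000 / 3600
m_dot = 1247 kg/s


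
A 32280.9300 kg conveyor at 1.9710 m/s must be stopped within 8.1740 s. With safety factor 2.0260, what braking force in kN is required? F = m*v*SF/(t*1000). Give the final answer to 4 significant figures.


F = 32280.9300 * 1.9710 / 8.1740 * 2.0260 / 1000
F = 15.77 kN


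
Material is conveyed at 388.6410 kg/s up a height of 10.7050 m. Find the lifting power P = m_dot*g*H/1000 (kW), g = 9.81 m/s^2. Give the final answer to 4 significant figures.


P = 388.6410 * 9.81 * 10.7050 / 1000
P = 40.81 kW


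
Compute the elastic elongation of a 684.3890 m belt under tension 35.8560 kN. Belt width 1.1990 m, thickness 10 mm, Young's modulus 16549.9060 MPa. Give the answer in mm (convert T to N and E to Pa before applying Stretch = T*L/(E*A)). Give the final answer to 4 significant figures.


A = 1.1990 * 0.01 = 0.01199 m^2
Stretch = 35.8560*1000 * 684.3890 / (16549.9060e6 * 0.01199) * 1000
Stretch = 123.7 mm


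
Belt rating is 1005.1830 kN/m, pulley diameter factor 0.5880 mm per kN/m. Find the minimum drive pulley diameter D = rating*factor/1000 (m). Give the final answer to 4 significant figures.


D = 1005.1830 * 0.5880 / 1000
D = 0.5910 m


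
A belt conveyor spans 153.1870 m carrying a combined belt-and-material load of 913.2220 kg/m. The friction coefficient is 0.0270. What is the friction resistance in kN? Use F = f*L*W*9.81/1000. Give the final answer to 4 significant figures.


F = 0.0270 * 153.1870 * 913.2220 * 9.81 / 1000
F = 37.05 kN


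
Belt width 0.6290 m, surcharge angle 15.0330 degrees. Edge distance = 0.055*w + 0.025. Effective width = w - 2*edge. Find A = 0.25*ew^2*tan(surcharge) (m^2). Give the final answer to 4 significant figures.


edge = 0.055*0.6290 + 0.025 = 0.059595 m
ew = 0.6290 - 2*0.059595 = 0.50981 m
A = 0.25 * 0.50981^2 * tan(15.0330 deg)
A = 0.01745 m^2


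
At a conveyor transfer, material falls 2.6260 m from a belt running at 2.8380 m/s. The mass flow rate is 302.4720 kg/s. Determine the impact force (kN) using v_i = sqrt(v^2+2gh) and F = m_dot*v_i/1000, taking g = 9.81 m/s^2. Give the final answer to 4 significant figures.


v_i = sqrt(2.8380^2 + 2*9.81*2.6260) = 7.71857 m/s
F = 302.4720 * 7.71857 / 1000
F = 2.335 kN


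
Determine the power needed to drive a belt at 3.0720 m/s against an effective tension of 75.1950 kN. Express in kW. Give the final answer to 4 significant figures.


P = Te * v = 75.1950 * 3.0720
P = 231.0 kW


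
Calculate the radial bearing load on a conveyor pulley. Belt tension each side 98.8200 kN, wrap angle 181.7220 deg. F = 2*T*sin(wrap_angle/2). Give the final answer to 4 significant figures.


F = 2 * 98.8200 * sin(181.7220/2 deg)
F = 197.6 kN


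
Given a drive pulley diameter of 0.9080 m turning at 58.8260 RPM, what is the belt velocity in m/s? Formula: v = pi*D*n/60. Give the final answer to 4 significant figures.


v = pi * 0.9080 * 58.8260 / 60
v = 2.797 m/s


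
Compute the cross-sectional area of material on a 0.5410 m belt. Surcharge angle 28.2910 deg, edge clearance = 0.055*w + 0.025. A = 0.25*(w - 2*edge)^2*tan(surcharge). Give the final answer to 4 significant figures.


edge = 0.055*0.5410 + 0.025 = 0.054755 m
ew = 0.5410 - 2*0.054755 = 0.43149 m
A = 0.25 * 0.43149^2 * tan(28.2910 deg)
A = 0.02505 m^2


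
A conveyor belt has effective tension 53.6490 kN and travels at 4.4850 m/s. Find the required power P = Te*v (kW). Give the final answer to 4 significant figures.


P = Te * v = 53.6490 * 4.4850
P = 240.6 kW


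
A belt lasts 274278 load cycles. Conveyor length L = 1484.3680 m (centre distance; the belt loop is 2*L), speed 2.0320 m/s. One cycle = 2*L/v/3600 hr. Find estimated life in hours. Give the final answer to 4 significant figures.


cycle_time = 2 * 1484.3680 / 2.0320 / 3600 = 0.405831 hr
life = 274278 * 0.405831 = 111300 hours


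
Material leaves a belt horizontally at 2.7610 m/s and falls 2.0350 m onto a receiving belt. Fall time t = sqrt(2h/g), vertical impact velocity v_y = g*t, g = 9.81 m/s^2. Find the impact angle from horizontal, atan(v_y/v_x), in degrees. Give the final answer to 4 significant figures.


t = sqrt(2*2.0350/9.81) = 0.644114 s
v_y = 9.81 * 0.644114 = 6.31876 m/s
angle = atan(6.31876 / 2.7610) = 66.40 deg


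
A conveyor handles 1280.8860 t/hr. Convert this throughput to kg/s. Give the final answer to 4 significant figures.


m_dot = 1280.8860 * 1000 / 3600
m_dot = 355.8 kg/s


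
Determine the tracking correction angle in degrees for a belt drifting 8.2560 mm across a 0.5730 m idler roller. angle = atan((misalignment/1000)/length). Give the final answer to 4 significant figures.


misalign_m = 8.2560 / 1000 = 0.008256 m
angle = atan(0.008256 / 0.5730)
angle = 0.8255 deg


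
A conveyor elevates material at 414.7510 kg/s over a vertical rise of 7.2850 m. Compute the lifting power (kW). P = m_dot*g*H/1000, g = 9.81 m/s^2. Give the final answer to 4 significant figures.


P = 414.7510 * 9.81 * 7.2850 / 1000
P = 29.64 kW


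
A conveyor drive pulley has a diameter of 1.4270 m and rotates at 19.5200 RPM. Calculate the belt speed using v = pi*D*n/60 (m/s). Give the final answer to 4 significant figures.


v = pi * 1.4270 * 19.5200 / 60
v = 1.458 m/s


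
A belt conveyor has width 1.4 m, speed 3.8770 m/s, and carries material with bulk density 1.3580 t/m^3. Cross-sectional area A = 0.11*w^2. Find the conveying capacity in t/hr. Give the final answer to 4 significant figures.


A = 0.11 * 1.4^2 = 0.2156 m^2
C = 0.2156 * 3.8770 * 1.3580 * 3600
C = 4086 t/hr


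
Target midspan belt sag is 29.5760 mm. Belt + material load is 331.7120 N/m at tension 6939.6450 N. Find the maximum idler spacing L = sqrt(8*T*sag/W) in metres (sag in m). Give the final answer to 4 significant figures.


sag = 29.5760/1000 = 0.029576 m
L = sqrt(8 * 6939.6450 * 0.029576 / 331.7120)
L = 2.225 m


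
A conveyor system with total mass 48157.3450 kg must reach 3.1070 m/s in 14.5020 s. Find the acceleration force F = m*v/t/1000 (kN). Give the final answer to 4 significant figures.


F = 48157.3450 * 3.1070 / 14.5020 / 1000
F = 10.32 kN


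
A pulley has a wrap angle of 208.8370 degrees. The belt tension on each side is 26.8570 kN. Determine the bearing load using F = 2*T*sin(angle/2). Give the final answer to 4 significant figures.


F = 2 * 26.8570 * sin(208.8370/2 deg)
F = 52.02 kN


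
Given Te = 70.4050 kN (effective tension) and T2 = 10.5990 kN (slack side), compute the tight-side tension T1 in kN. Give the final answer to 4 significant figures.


T1 = Te + T2 = 70.4050 + 10.5990
T1 = 81.00 kN


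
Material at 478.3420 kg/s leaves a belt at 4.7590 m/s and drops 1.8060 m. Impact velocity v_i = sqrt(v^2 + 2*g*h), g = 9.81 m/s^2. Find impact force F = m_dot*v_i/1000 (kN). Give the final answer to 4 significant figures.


v_i = sqrt(4.7590^2 + 2*9.81*1.8060) = 7.62114 m/s
F = 478.3420 * 7.62114 / 1000
F = 3.646 kN


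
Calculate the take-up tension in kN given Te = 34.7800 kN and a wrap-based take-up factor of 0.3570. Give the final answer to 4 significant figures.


T_tu = 34.7800 * 0.3570
T_tu = 12.42 kN


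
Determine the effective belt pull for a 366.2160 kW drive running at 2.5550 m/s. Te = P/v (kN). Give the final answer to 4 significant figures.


Te = P / v = 366.2160 / 2.5550
Te = 143.3 kN


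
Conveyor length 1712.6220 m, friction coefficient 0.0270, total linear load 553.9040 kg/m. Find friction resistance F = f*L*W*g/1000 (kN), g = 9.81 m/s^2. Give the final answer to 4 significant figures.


F = 0.0270 * 1712.6220 * 553.9040 * 9.81 / 1000
F = 251.3 kN


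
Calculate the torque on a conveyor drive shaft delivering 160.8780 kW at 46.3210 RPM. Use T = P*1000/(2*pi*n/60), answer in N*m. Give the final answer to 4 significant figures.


omega = 2*pi*46.3210/60 = 4.85072 rad/s
T = 160.8780*1000 / 4.85072
T = 33170 N*m


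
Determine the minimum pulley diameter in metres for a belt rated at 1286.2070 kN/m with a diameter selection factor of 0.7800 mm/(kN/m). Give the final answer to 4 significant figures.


D = 1286.2070 * 0.7800 / 1000
D = 1.003 m


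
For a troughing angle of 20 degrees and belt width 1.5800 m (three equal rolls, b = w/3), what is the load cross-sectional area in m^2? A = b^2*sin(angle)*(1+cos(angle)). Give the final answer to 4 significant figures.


b = 1.5800/3 = 0.526667 m
A = 0.526667^2 * sin(20 deg) * (1 + cos(20 deg))
A = 0.1840 m^2


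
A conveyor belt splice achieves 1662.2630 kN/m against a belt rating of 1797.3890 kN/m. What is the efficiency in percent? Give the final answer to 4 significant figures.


Eff = 1662.2630 / 1797.3890 * 100
Eff = 92.48 %


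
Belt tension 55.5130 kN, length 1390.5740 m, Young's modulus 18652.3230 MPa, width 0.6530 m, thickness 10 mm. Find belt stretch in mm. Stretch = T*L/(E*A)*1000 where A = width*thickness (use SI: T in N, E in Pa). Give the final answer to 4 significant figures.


A = 0.6530 * 0.01 = 0.00653 m^2
Stretch = 55.5130*1000 * 1390.5740 / (18652.3230e6 * 0.00653) * 1000
Stretch = 633.8 mm


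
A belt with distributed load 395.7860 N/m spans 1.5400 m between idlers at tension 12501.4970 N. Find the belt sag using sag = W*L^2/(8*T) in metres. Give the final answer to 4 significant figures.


sag = 395.7860 * 1.5400^2 / (8 * 12501.4970)
sag = 0.009385 m


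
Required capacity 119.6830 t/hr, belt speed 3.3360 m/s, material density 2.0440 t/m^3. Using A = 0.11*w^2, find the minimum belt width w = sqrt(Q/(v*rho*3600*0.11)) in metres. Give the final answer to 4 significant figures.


A_req = 119.6830 / (3.3360 * 2.0440 * 3600) = 0.00487554 m^2
w = sqrt(0.00487554 / 0.11)
w = 0.2105 m


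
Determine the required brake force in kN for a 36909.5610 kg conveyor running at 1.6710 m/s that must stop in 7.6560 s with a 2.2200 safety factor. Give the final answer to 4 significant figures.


F = 36909.5610 * 1.6710 / 7.6560 * 2.2200 / 1000
F = 17.88 kN


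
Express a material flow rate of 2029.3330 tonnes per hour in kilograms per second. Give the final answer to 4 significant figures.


m_dot = 2029.3330 * 1000 / 3600
m_dot = 563.7 kg/s


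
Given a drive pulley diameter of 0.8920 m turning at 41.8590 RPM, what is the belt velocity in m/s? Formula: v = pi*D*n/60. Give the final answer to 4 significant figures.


v = pi * 0.8920 * 41.8590 / 60
v = 1.955 m/s


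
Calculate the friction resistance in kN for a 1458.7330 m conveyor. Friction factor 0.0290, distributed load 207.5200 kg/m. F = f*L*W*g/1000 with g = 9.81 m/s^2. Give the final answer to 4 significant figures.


F = 0.0290 * 1458.7330 * 207.5200 * 9.81 / 1000
F = 86.12 kN


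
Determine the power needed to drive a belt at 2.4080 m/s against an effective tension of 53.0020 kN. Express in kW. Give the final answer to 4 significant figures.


P = Te * v = 53.0020 * 2.4080
P = 127.6 kW


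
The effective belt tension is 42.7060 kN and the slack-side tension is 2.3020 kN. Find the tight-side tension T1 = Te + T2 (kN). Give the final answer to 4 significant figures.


T1 = Te + T2 = 42.7060 + 2.3020
T1 = 45.01 kN


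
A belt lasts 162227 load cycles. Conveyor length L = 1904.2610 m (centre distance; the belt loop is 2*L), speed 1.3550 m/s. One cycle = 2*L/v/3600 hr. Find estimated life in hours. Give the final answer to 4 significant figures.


cycle_time = 2 * 1904.2610 / 1.3550 / 3600 = 0.780755 hr
life = 162227 * 0.780755 = 126700 hours


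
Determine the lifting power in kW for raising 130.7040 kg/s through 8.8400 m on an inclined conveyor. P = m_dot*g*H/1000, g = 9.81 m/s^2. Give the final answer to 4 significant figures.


P = 130.7040 * 9.81 * 8.8400 / 1000
P = 11.33 kW


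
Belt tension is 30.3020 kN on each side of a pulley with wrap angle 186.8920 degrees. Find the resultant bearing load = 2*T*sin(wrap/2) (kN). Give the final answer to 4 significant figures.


F = 2 * 30.3020 * sin(186.8920/2 deg)
F = 60.49 kN


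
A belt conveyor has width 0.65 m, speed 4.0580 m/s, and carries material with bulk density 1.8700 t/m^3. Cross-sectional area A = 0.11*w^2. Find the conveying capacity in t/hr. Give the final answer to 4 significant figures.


A = 0.11 * 0.65^2 = 0.046475 m^2
C = 0.046475 * 4.0580 * 1.8700 * 3600
C = 1270 t/hr


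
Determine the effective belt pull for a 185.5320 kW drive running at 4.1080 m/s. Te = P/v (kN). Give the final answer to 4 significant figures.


Te = P / v = 185.5320 / 4.1080
Te = 45.16 kN


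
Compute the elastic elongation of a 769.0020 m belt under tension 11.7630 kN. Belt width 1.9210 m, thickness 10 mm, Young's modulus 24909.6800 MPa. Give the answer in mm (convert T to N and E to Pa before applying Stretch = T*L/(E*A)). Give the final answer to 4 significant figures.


A = 1.9210 * 0.01 = 0.01921 m^2
Stretch = 11.7630*1000 * 769.0020 / (24909.6800e6 * 0.01921) * 1000
Stretch = 18.90 mm


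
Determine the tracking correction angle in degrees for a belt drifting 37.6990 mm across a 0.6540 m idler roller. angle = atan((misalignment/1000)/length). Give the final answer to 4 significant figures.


misalign_m = 37.6990 / 1000 = 0.037699 m
angle = atan(0.037699 / 0.6540)
angle = 3.299 deg


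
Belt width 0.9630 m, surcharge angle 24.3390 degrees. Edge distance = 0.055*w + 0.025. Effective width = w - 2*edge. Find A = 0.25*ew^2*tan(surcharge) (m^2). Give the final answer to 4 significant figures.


edge = 0.055*0.9630 + 0.025 = 0.077965 m
ew = 0.9630 - 2*0.077965 = 0.80707 m
A = 0.25 * 0.80707^2 * tan(24.3390 deg)
A = 0.07366 m^2


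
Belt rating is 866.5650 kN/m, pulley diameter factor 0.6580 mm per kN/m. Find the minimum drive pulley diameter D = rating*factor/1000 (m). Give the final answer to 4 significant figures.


D = 866.5650 * 0.6580 / 1000
D = 0.5702 m


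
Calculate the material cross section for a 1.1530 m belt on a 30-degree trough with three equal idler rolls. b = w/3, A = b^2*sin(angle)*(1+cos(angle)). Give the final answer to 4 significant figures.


b = 1.1530/3 = 0.384333 m
A = 0.384333^2 * sin(30 deg) * (1 + cos(30 deg))
A = 0.1378 m^2


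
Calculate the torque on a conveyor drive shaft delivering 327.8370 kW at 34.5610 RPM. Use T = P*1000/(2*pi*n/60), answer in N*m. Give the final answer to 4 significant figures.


omega = 2*pi*34.5610/60 = 3.61922 rad/s
T = 327.8370*1000 / 3.61922
T = 90580 N*m


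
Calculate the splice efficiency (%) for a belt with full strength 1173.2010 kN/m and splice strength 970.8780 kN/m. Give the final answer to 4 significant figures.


Eff = 970.8780 / 1173.2010 * 100
Eff = 82.75 %


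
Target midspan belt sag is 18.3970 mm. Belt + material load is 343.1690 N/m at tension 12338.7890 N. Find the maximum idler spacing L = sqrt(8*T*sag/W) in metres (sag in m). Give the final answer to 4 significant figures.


sag = 18.3970/1000 = 0.018397 m
L = sqrt(8 * 12338.7890 * 0.018397 / 343.1690)
L = 2.300 m


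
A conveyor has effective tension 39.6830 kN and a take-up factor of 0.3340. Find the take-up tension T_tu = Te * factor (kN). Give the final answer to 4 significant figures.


T_tu = 39.6830 * 0.3340
T_tu = 13.25 kN


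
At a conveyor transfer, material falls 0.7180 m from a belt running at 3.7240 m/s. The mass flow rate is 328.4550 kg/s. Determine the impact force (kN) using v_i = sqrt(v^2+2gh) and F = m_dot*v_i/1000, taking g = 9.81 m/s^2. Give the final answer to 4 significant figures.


v_i = sqrt(3.7240^2 + 2*9.81*0.7180) = 5.28728 m/s
F = 328.4550 * 5.28728 / 1000
F = 1.737 kN


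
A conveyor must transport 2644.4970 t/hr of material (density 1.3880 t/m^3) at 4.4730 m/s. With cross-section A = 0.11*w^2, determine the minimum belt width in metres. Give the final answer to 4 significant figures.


A_req = 2644.4970 / (4.4730 * 1.3880 * 3600) = 0.118318 m^2
w = sqrt(0.118318 / 0.11)
w = 1.037 m


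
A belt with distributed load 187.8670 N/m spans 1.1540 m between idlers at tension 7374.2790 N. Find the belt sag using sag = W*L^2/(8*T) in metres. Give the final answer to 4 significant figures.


sag = 187.8670 * 1.1540^2 / (8 * 7374.2790)
sag = 0.004241 m


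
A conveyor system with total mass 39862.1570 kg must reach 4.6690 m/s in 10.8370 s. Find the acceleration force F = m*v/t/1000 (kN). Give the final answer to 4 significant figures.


F = 39862.1570 * 4.6690 / 10.8370 / 1000
F = 17.17 kN


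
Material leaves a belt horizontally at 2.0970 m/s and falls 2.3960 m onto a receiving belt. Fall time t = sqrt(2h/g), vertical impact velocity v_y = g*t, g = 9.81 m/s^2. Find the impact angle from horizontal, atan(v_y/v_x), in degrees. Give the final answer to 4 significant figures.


t = sqrt(2*2.3960/9.81) = 0.698914 s
v_y = 9.81 * 0.698914 = 6.85635 m/s
angle = atan(6.85635 / 2.0970) = 72.99 deg


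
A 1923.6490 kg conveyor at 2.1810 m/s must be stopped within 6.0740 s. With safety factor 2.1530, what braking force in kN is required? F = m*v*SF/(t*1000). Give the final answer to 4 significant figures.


F = 1923.6490 * 2.1810 / 6.0740 * 2.1530 / 1000
F = 1.487 kN


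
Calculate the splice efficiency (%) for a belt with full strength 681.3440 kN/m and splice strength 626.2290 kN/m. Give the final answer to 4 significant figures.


Eff = 626.2290 / 681.3440 * 100
Eff = 91.91 %


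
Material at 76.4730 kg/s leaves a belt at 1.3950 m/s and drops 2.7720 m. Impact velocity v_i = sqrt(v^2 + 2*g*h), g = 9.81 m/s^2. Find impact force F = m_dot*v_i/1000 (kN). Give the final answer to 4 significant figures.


v_i = sqrt(1.3950^2 + 2*9.81*2.7720) = 7.50551 m/s
F = 76.4730 * 7.50551 / 1000
F = 0.5740 kN


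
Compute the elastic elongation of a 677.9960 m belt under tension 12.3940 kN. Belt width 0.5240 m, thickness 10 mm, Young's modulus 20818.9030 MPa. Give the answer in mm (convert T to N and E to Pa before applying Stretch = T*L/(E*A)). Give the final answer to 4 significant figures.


A = 0.5240 * 0.01 = 0.00524 m^2
Stretch = 12.3940*1000 * 677.9960 / (20818.9030e6 * 0.00524) * 1000
Stretch = 77.03 mm


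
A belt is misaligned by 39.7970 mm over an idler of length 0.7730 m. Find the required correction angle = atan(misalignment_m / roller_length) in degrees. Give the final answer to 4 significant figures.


misalign_m = 39.7970 / 1000 = 0.039797 m
angle = atan(0.039797 / 0.7730)
angle = 2.947 deg


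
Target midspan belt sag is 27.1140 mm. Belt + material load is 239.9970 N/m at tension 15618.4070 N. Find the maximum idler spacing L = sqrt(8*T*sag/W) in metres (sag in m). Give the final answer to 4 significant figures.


sag = 27.1140/1000 = 0.027114 m
L = sqrt(8 * 15618.4070 * 0.027114 / 239.9970)
L = 3.757 m


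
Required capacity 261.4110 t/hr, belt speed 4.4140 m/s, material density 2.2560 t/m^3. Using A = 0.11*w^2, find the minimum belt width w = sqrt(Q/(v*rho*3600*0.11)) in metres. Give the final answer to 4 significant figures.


A_req = 261.4110 / (4.4140 * 2.2560 * 3600) = 0.00729205 m^2
w = sqrt(0.00729205 / 0.11)
w = 0.2575 m


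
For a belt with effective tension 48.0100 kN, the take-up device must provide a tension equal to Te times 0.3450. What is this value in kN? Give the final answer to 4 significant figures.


T_tu = 48.0100 * 0.3450
T_tu = 16.56 kN


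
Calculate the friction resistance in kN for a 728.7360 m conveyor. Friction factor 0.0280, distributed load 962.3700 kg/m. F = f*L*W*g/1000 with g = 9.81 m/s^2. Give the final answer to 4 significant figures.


F = 0.0280 * 728.7360 * 962.3700 * 9.81 / 1000
F = 192.6 kN


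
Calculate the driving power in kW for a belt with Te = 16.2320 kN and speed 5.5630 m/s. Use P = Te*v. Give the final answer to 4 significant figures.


P = Te * v = 16.2320 * 5.5630
P = 90.30 kW


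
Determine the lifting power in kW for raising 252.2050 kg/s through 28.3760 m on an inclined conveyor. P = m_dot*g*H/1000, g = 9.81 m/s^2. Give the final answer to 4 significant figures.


P = 252.2050 * 9.81 * 28.3760 / 1000
P = 70.21 kW


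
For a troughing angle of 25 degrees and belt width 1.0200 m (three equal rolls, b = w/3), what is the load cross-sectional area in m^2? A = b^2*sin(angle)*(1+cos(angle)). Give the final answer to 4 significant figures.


b = 1.0200/3 = 0.34 m
A = 0.34^2 * sin(25 deg) * (1 + cos(25 deg))
A = 0.09313 m^2


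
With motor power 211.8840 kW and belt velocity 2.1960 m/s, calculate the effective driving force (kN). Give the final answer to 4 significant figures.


Te = P / v = 211.8840 / 2.1960
Te = 96.49 kN


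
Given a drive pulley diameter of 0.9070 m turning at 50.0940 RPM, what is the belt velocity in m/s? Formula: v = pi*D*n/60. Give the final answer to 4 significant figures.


v = pi * 0.9070 * 50.0940 / 60
v = 2.379 m/s


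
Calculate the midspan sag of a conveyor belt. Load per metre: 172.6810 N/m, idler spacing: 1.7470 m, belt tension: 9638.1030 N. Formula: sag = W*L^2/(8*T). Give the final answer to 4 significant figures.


sag = 172.6810 * 1.7470^2 / (8 * 9638.1030)
sag = 0.006835 m


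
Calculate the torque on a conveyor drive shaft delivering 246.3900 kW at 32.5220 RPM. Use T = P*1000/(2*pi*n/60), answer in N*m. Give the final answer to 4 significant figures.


omega = 2*pi*32.5220/60 = 3.4057 rad/s
T = 246.3900*1000 / 3.4057
T = 72350 N*m


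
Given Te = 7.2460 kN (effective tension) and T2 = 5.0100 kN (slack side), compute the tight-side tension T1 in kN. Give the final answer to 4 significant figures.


T1 = Te + T2 = 7.2460 + 5.0100
T1 = 12.26 kN


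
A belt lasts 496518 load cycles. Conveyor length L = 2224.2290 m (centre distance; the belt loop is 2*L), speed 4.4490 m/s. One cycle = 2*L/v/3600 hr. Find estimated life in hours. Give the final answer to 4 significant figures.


cycle_time = 2 * 2224.2290 / 4.4490 / 3600 = 0.277744 hr
life = 496518 * 0.277744 = 137900 hours


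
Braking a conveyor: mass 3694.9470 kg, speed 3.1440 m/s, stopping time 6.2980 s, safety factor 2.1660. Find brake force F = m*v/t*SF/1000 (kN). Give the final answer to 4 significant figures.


F = 3694.9470 * 3.1440 / 6.2980 * 2.1660 / 1000
F = 3.995 kN


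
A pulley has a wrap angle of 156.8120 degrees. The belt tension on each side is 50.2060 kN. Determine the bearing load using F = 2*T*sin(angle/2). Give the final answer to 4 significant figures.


F = 2 * 50.2060 * sin(156.8120/2 deg)
F = 98.36 kN


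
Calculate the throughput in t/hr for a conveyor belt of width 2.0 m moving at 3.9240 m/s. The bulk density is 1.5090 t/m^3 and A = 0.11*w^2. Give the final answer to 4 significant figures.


A = 0.11 * 2.0^2 = 0.44 m^2
C = 0.44 * 3.9240 * 1.5090 * 3600
C = 9379 t/hr


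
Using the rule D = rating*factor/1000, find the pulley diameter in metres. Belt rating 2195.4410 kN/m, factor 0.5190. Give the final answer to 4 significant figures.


D = 2195.4410 * 0.5190 / 1000
D = 1.139 m


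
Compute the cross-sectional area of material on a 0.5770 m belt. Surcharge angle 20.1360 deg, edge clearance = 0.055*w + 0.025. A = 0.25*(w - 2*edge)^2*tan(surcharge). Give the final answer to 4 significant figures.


edge = 0.055*0.5770 + 0.025 = 0.056735 m
ew = 0.5770 - 2*0.056735 = 0.46353 m
A = 0.25 * 0.46353^2 * tan(20.1360 deg)
A = 0.01970 m^2


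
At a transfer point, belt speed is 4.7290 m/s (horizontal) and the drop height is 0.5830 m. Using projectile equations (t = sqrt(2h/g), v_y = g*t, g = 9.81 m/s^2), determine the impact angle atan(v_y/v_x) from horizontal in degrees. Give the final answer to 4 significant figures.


t = sqrt(2*0.5830/9.81) = 0.344758 s
v_y = 9.81 * 0.344758 = 3.38208 m/s
angle = atan(3.38208 / 4.7290) = 35.57 deg


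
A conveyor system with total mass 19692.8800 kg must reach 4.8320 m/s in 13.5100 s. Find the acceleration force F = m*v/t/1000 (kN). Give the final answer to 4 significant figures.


F = 19692.8800 * 4.8320 / 13.5100 / 1000
F = 7.043 kN


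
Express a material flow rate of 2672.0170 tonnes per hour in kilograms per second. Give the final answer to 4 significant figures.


m_dot = 2672.0170 * 1000 / 3600
m_dot = 742.2 kg/s


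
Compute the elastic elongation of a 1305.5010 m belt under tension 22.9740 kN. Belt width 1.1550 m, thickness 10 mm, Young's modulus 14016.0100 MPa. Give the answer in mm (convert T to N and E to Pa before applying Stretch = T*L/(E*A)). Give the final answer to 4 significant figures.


A = 1.1550 * 0.01 = 0.01155 m^2
Stretch = 22.9740*1000 * 1305.5010 / (14016.0100e6 * 0.01155) * 1000
Stretch = 185.3 mm


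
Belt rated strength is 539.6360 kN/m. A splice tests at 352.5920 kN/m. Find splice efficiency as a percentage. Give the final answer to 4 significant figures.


Eff = 352.5920 / 539.6360 * 100
Eff = 65.34 %


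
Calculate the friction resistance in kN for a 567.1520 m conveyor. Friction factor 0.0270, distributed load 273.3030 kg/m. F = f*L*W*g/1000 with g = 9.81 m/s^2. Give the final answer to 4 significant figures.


F = 0.0270 * 567.1520 * 273.3030 * 9.81 / 1000
F = 41.06 kN


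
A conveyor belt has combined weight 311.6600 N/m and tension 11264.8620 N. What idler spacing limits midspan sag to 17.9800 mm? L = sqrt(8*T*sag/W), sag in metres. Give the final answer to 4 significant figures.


sag = 17.9800/1000 = 0.017980 m
L = sqrt(8 * 11264.8620 * 0.017980 / 311.6600)
L = 2.280 m


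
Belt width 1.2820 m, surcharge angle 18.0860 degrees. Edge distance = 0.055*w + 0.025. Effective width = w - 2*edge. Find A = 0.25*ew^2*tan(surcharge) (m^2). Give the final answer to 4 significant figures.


edge = 0.055*1.2820 + 0.025 = 0.09551 m
ew = 1.2820 - 2*0.09551 = 1.09098 m
A = 0.25 * 1.09098^2 * tan(18.0860 deg)
A = 0.09718 m^2


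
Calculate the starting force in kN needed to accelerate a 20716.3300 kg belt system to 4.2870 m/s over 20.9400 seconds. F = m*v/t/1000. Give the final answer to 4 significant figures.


F = 20716.3300 * 4.2870 / 20.9400 / 1000
F = 4.241 kN


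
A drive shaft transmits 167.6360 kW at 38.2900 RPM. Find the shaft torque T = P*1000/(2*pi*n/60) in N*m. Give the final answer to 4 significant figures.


omega = 2*pi*38.2900/60 = 4.00972 rad/s
T = 167.6360*1000 / 4.00972
T = 41810 N*m


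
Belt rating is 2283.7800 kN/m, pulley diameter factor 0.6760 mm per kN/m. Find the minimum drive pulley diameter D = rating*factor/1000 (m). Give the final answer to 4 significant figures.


D = 2283.7800 * 0.6760 / 1000
D = 1.544 m


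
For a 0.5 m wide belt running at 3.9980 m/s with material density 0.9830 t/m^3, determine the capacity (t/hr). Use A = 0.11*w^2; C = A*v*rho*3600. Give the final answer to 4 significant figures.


A = 0.11 * 0.5^2 = 0.0275 m^2
C = 0.0275 * 3.9980 * 0.9830 * 3600
C = 389.1 t/hr


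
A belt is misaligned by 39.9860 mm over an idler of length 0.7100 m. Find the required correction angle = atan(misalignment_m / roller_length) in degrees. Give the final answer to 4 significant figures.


misalign_m = 39.9860 / 1000 = 0.039986 m
angle = atan(0.039986 / 0.7100)
angle = 3.223 deg


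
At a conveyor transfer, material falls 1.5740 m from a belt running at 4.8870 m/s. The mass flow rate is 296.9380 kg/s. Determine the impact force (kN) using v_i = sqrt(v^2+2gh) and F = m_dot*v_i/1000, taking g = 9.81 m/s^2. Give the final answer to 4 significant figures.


v_i = sqrt(4.8870^2 + 2*9.81*1.5740) = 7.40031 m/s
F = 296.9380 * 7.40031 / 1000
F = 2.197 kN


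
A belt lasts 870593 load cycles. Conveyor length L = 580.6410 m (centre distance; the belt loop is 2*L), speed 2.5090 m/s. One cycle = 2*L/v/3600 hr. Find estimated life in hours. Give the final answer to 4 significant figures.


cycle_time = 2 * 580.6410 / 2.5090 / 3600 = 0.128568 hr
life = 870593 * 0.128568 = 111900 hours


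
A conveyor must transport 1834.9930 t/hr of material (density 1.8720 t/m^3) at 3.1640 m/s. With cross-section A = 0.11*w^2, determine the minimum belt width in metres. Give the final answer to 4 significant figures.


A_req = 1834.9930 / (3.1640 * 1.8720 * 3600) = 0.0860577 m^2
w = sqrt(0.0860577 / 0.11)
w = 0.8845 m


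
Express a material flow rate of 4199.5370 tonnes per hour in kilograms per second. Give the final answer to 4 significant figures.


m_dot = 4199.5370 * 1000 / 3600
m_dot = 1167 kg/s


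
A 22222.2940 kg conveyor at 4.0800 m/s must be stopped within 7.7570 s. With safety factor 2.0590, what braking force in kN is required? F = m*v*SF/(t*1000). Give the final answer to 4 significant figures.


F = 22222.2940 * 4.0800 / 7.7570 * 2.0590 / 1000
F = 24.07 kN


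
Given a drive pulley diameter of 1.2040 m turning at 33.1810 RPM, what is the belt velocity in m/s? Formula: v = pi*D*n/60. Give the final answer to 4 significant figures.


v = pi * 1.2040 * 33.1810 / 60
v = 2.092 m/s


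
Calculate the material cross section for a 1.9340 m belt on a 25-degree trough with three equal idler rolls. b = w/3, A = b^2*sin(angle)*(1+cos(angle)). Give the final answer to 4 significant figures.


b = 1.9340/3 = 0.644667 m
A = 0.644667^2 * sin(25 deg) * (1 + cos(25 deg))
A = 0.3348 m^2
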